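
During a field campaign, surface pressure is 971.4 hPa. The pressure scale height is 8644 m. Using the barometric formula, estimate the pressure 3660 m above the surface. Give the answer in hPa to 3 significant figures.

P ≈ 636 hPa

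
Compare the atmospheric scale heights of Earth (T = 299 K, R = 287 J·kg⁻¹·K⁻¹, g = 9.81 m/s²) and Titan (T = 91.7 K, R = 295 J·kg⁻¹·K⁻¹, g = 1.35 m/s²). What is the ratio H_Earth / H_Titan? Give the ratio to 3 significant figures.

H_Earth/H_Titan ≈ 0.437

H = RT/g for each body.
H_Earth = 287 × 299 / 9.81 = 8747.5 m.
H_Titan = 295 × 91.7 / 1.35 = 20038 m.
H_Earth/H_Titan = 8747.5/20038 = 0.43655.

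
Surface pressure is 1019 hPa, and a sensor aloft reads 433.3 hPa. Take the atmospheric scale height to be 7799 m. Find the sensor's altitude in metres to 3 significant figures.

Invert the barometric formula: z = H ln(P₀/P).
P₀/P = 1019/433.3 = 2.3517; ln(2.3517) = 0.85514.
z = 7799.0 × 0.85514 = 6669.2 m.

z ≈ 6670 m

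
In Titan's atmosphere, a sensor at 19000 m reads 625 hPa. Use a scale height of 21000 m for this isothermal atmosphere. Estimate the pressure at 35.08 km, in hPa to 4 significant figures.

Between two levels, P₂ = P₁ exp(−Δz/H) with Δz = z₂ − z₁.
Δz = 35080 − 19000 = 16080 m; Δz/H = 16080/21000 = 0.76571.
P₂ = 625 × exp(−0.76571) = 625 × 0.46500 = 290.62 hPa.

P ≈ 290.6 hPa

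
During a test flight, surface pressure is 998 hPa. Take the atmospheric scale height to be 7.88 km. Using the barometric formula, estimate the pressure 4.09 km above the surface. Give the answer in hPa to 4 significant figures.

P ≈ 593.9 hPa

Barometric formula: P = P₀ exp(−z/H).
z/H = 4090.0/7880.0 = 0.51904; exp(−0.51904) = 0.59509.
P = 998 × 0.59509 = 593.90 hPa.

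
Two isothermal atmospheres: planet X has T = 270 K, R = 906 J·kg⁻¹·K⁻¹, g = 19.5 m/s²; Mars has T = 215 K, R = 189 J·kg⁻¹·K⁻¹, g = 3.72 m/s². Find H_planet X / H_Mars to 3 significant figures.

H_planet X/H_Mars ≈ 1.15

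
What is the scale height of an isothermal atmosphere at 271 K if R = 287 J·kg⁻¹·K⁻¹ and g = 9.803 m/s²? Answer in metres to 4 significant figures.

The scale height of an isothermal atmosphere is H = RT/g.
H = 287 × 271 / 9.803 = 77777/9.803 = 7934.0 m.

H ≈ 7934 m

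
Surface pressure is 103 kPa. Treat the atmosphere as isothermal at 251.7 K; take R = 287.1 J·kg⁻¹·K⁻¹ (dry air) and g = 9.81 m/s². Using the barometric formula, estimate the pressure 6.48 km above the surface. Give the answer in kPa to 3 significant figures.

Scale height: H = RT/g = 287.1 × 251.7 / 9.81 = 7366.3 m.
Barometric formula: P = P₀ exp(−z/H).
z/H = 6480.0/7366.3 = 0.87968; exp(−0.87968) = 0.41492.
P = 103 × 0.41492 = 42.737 kPa.

P ≈ 42.7 kPa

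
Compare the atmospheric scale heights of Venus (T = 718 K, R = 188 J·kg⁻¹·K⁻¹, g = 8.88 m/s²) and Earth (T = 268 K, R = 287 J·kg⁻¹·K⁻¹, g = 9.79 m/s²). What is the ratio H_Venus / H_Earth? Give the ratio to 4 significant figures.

H = RT/g for each body.
H_Venus = 188 × 718 / 8.88 = 15201 m.
H_Earth = 287 × 268 / 9.79 = 7856.6 m.
H_Venus/H_Earth = 15201/7856.6 = 1.9348.

H_Venus/H_Earth ≈ 1.935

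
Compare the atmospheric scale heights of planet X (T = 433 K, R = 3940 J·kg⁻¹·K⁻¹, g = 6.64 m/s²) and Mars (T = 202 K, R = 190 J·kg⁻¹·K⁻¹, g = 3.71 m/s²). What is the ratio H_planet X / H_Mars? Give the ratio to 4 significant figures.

H = RT/g for each body.
H_planet X = 3940 × 433 / 6.64 = 256930 m.
H_Mars = 190 × 202 / 3.71 = 10345 m.
H_planet X/H_Mars = 256930/10345 = 24.836.

H_planet X/H_Mars ≈ 24.84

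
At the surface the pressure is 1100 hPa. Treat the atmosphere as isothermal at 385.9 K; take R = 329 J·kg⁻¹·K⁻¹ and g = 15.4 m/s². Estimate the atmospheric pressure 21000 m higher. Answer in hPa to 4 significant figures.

Scale height: H = RT/g = 329 × 385.9 / 15.4 = 8244.2 m.
Barometric formula: P = P₀ exp(−z/H).
z/H = 21000/8244.2 = 2.5472; exp(−2.5472) = 0.078301.
P = 1100 × 0.078301 = 86.131 hPa.

P ≈ 86.13 hPa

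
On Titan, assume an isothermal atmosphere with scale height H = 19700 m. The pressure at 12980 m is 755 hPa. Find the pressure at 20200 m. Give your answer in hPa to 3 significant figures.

Between two levels, P₂ = P₁ exp(−Δz/H) with Δz = z₂ − z₁.
Δz = 20200 − 12980 = 7220.0 m; Δz/H = 7220.0/19700 = 0.36650.
P₂ = 755 × exp(−0.36650) = 755 × 0.69316 = 523.34 hPa.

P ≈ 523 hPa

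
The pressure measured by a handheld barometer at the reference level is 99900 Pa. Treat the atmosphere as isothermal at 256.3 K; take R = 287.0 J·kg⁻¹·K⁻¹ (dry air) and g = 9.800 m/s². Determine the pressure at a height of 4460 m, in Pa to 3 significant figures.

Scale height: H = RT/g = 287.0 × 256.3 / 9.800 = 7505.9 m.
Barometric formula: P = P₀ exp(−z/H).
z/H = 4460.0/7505.9 = 0.59420; exp(−0.59420) = 0.55200.
P = 99900 × 0.55200 = 55145 Pa.

P ≈ 55100 Pa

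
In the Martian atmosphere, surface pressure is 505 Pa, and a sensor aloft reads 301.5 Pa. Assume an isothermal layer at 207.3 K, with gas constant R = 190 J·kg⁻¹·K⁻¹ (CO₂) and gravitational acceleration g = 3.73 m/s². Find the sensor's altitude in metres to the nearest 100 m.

Scale height: H = RT/g = 190 × 207.3 / 3.73 = 10560 m.
Invert the barometric formula: z = H ln(P₀/P).
P₀/P = 505/301.5 = 1.6750; ln(1.6750) = 0.51581.
z = 10560 × 0.51581 = 5447.0 m.

z ≈ 5400 m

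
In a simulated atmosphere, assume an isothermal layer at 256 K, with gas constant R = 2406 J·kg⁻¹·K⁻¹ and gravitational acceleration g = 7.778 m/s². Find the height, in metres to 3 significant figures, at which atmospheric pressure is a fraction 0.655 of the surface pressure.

z ≈ 33500 m

Scale height: H = RT/g = 2406 × 256 / 7.778 = 79190 m.
Set P/P₀ = exp(−z/H) = 0.655, so z = −H ln(0.655).
−ln(0.655) = 0.42312; z = 79190 × 0.42312 = 33507 m.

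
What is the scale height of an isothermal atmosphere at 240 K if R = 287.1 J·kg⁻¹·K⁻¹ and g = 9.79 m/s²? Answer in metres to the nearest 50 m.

H ≈ 7050 m

The scale height of an isothermal atmosphere is H = RT/g.
H = 287.1 × 240 / 9.79 = 68904/9.79 = 7038.2 m.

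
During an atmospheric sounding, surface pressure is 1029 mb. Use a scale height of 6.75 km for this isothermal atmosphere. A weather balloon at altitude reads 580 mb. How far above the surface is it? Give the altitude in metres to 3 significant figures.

Invert the barometric formula: z = H ln(P₀/P).
P₀/P = 1029/580 = 1.7741; ln(1.7741) = 0.57329.
z = 6750.0 × 0.57329 = 3869.7 m.

z ≈ 3870 m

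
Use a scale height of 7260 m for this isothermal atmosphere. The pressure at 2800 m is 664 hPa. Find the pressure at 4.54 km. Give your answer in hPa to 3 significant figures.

P ≈ 522 hPa

Between two levels, P₂ = P₁ exp(−Δz/H) with Δz = z₂ − z₁.
Δz = 4540.0 − 2800.0 = 1740.0 m; Δz/H = 1740.0/7260.0 = 0.23967.
P₂ = 664 × exp(−0.23967) = 664 × 0.78689 = 522.49 hPa.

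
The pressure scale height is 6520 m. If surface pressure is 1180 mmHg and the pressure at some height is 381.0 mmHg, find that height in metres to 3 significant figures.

z ≈ 7370 m

Invert the barometric formula: z = H ln(P₀/P).
P₀/P = 1180/381.0 = 3.0971; ln(3.0971) = 1.1305.
z = 6520.0 × 1.1305 = 7370.9 m.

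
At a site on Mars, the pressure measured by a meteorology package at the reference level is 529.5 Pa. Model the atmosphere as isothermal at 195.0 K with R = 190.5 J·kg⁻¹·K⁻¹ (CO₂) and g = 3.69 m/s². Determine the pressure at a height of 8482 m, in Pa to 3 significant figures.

P ≈ 228 Pa

Scale height: H = RT/g = 190.5 × 195.0 / 3.69 = 10067 m.
Barometric formula: P = P₀ exp(−z/H).
z/H = 8482.0/10067 = 0.84255; exp(−0.84255) = 0.43061.
P = 529.5 × 0.43061 = 228.01 Pa.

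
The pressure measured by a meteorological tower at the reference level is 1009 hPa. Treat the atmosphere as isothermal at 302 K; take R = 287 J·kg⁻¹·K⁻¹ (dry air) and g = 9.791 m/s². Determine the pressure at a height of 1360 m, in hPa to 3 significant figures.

P ≈ 865 hPa

Scale height: H = RT/g = 287 × 302 / 9.791 = 8852.4 m.
Barometric formula: P = P₀ exp(−z/H).
z/H = 1360.0/8852.4 = 0.15363; exp(−0.15363) = 0.85759.
P = 1009 × 0.85759 = 865.31 hPa.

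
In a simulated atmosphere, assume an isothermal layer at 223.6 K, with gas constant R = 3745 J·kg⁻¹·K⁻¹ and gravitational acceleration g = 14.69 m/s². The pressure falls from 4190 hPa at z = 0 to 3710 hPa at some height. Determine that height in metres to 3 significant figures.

Scale height: H = RT/g = 3745 × 223.6 / 14.69 = 57004 m.
Invert the barometric formula: z = H ln(P₀/P).
P₀/P = 4190/3710 = 1.1294; ln(1.1294) = 0.12169.
z = 57004 × 0.12169 = 6936.8 m.

z ≈ 6940 m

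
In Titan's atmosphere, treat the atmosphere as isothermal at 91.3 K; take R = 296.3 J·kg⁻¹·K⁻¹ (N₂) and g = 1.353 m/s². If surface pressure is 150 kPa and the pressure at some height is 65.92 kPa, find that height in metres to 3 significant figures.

Scale height: H = RT/g = 296.3 × 91.3 / 1.353 = 19994 m.
Invert the barometric formula: z = H ln(P₀/P).
P₀/P = 150/65.92 = 2.2755; ln(2.2755) = 0.82220.
z = 19994 × 0.82220 = 16439 m.

z ≈ 16400 m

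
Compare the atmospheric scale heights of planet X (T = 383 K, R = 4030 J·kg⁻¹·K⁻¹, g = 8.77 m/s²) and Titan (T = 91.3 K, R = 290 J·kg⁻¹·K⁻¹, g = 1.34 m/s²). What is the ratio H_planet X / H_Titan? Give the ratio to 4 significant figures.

H_planet X/H_Titan ≈ 8.907

H = RT/g for each body.
H_planet X = 4030 × 383 / 8.77 = 176000 m.
H_Titan = 290 × 91.3 / 1.34 = 19759 m.
H_planet X/H_Titan = 176000/19759 = 8.9073.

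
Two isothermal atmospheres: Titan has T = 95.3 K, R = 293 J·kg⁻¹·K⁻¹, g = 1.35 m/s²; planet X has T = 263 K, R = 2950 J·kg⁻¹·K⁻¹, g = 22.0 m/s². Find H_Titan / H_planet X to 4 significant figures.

H = RT/g for each body.
H_Titan = 293 × 95.3 / 1.35 = 20684 m.
H_planet X = 2950 × 263 / 22.0 = 35266 m.
H_Titan/H_planet X = 20684/35266 = 0.58651.

H_Titan/H_planet X ≈ 0.5865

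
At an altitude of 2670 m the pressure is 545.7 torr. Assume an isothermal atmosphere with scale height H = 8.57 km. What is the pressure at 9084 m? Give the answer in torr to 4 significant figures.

P ≈ 258.2 torr

Between two levels, P₂ = P₁ exp(−Δz/H) with Δz = z₂ − z₁.
Δz = 9084.0 − 2670.0 = 6414.0 m; Δz/H = 6414.0/8570.0 = 0.74842.
P₂ = 545.7 × exp(−0.74842) = 545.7 × 0.47311 = 258.18 torr.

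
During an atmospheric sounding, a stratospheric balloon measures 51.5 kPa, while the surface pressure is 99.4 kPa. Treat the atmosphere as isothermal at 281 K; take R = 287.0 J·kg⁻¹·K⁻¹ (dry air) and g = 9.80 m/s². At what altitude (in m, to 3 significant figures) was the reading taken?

Scale height: H = RT/g = 287.0 × 281 / 9.80 = 8229.3 m.
Invert the barometric formula: z = H ln(P₀/P).
P₀/P = 99.4/51.5 = 1.9301; ln(1.9301) = 0.65757.
z = 8229.3 × 0.65757 = 5411.3 m.

z ≈ 5410 m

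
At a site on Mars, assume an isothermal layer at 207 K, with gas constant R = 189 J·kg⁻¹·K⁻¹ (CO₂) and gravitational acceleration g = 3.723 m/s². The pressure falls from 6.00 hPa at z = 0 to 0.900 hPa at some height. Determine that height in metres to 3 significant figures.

Scale height: H = RT/g = 189 × 207 / 3.723 = 10508 m.
Invert the barometric formula: z = H ln(P₀/P).
P₀/P = 6.00/0.900 = 6.6667; ln(6.6667) = 1.8971.
z = 10508 × 1.8971 = 19935 m.

z ≈ 19900 m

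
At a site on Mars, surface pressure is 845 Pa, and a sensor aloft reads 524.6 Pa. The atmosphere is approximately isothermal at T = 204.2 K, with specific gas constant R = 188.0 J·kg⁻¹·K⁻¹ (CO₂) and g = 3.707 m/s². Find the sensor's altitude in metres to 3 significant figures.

Scale height: H = RT/g = 188.0 × 204.2 / 3.707 = 10356 m.
Invert the barometric formula: z = H ln(P₀/P).
P₀/P = 845/524.6 = 1.6108; ln(1.6108) = 0.47673.
z = 10356 × 0.47673 = 4937.0 m.

z ≈ 4940 m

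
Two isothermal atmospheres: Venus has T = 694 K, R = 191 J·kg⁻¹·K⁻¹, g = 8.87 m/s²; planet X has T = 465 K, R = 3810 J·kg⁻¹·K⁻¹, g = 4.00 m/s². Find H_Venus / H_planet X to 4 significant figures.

H = RT/g for each body.
H_Venus = 191 × 694 / 8.87 = 14944 m.
H_planet X = 3810 × 465 / 4.00 = 442910 m.
H_Venus/H_planet X = 14944/442910 = 0.033740.

H_Venus/H_planet X ≈ 0.03374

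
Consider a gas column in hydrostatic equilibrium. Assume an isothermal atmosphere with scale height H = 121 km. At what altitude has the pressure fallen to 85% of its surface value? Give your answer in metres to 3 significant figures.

Set P/P₀ = exp(−z/H) = 0.85, so z = −H ln(0.85).
−ln(0.85) = 0.16252; z = 121000 × 0.16252 = 19665 m.

z ≈ 19700 m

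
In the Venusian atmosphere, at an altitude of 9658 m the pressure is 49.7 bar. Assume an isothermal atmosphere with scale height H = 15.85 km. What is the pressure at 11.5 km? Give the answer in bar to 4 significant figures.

Between two levels, P₂ = P₁ exp(−Δz/H) with Δz = z₂ − z₁.
Δz = 11500 − 9658.0 = 1842.0 m; Δz/H = 1842.0/15850 = 0.11621.
P₂ = 49.7 × exp(−0.11621) = 49.7 × 0.89029 = 44.247 bar.

P ≈ 44.25 bar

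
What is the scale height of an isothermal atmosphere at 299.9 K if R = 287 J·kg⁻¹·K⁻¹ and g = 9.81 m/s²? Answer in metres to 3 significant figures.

The scale height of an isothermal atmosphere is H = RT/g.
H = 287 × 299.9 / 9.81 = 86071/9.81 = 8773.8 m.

H ≈ 8770 m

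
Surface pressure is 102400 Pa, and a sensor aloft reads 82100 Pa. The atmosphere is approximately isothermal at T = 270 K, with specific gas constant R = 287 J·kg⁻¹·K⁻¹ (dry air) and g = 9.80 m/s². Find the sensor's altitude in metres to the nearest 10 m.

Scale height: H = RT/g = 287 × 270 / 9.80 = 7907.1 m.
Invert the barometric formula: z = H ln(P₀/P).
P₀/P = 102400/82100 = 1.2473; ln(1.2473) = 0.22098.
z = 7907.1 × 0.22098 = 1747.3 m.

z ≈ 1750 m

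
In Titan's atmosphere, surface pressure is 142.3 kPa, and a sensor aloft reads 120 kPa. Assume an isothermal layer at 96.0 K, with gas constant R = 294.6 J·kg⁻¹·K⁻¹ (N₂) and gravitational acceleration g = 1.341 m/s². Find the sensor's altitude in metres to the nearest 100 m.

Scale height: H = RT/g = 294.6 × 96.0 / 1.341 = 21090 m.
Invert the barometric formula: z = H ln(P₀/P).
P₀/P = 142.3/120 = 1.1858; ln(1.1858) = 0.17042.
z = 21090 × 0.17042 = 3594.2 m.

z ≈ 3600 m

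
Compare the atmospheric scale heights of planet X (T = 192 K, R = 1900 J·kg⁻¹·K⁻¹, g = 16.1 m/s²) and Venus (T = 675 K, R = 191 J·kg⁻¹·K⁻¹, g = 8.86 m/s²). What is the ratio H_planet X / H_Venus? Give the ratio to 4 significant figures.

H = RT/g for each body.
H_planet X = 1900 × 192 / 16.1 = 22658 m.
H_Venus = 191 × 675 / 8.86 = 14551 m.
H_planet X/H_Venus = 22658/14551 = 1.5571.

H_planet X/H_Venus ≈ 1.557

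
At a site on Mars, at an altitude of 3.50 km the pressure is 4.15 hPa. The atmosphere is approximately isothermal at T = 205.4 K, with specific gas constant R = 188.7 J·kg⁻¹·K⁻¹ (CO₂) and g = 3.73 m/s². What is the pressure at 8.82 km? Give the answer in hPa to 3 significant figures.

Scale height: H = RT/g = 188.7 × 205.4 / 3.73 = 10391 m.
Between two levels, P₂ = P₁ exp(−Δz/H) with Δz = z₂ − z₁.
Δz = 8820.0 − 3500.0 = 5320.0 m; Δz/H = 5320.0/10391 = 0.51198.
P₂ = 4.15 × exp(−0.51198) = 4.15 × 0.59931 = 2.4871 hPa.

P ≈ 2.49 hPa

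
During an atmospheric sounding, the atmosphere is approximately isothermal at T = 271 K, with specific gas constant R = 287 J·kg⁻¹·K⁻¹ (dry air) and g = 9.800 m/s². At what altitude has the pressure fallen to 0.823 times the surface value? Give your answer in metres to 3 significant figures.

Scale height: H = RT/g = 287 × 271 / 9.800 = 7936.4 m.
Set P/P₀ = exp(−z/H) = 0.823, so z = −H ln(0.823).
−ln(0.823) = 0.19480; z = 7936.4 × 0.19480 = 1546.0 m.

z ≈ 1550 m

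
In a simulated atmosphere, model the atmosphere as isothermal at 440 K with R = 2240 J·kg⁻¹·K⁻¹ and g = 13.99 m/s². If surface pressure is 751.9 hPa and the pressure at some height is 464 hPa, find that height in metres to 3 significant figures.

Scale height: H = RT/g = 2240 × 440 / 13.99 = 70450 m.
Invert the barometric formula: z = H ln(P₀/P).
P₀/P = 751.9/464 = 1.6205; ln(1.6205) = 0.48273.
z = 70450 × 0.48273 = 34008 m.

z ≈ 34000 m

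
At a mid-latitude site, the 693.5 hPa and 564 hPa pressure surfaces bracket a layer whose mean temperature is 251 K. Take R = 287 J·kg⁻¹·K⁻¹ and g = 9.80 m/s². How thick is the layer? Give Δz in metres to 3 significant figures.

Hypsometric equation: Δz = (R T̄/g) ln(P₁/P₂).
R T̄/g = 287 × 251 / 9.80 = 7350.7 m.
ln(693.5/564) = ln(1.2296) = 0.20669.
Δz = 7350.7 × 0.20669 = 1519.3 m.

Δz ≈ 1520 m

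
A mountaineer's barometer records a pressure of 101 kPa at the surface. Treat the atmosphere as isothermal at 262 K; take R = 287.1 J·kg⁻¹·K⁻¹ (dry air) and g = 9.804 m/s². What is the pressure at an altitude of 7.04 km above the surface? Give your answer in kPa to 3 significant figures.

P ≈ 40.3 kPa

Scale height: H = RT/g = 287.1 × 262 / 9.804 = 7672.4 m.
Barometric formula: P = P₀ exp(−z/H).
z/H = 7040.0/7672.4 = 0.91757; exp(−0.91757) = 0.39949.
P = 101 × 0.39949 = 40.348 kPa.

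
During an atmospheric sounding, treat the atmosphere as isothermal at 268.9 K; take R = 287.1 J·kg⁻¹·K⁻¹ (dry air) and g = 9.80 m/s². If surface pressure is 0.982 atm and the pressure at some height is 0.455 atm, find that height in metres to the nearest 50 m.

z ≈ 6050 m

Scale height: H = RT/g = 287.1 × 268.9 / 9.80 = 7877.7 m.
Invert the barometric formula: z = H ln(P₀/P).
P₀/P = 0.982/0.455 = 2.1582; ln(2.1582) = 0.76927.
z = 7877.7 × 0.76927 = 6060.1 m.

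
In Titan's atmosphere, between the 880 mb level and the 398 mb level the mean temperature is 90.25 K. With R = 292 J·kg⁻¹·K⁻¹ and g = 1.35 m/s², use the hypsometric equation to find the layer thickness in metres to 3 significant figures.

Hypsometric equation: Δz = (R T̄/g) ln(P₁/P₂).
R T̄/g = 292 × 90.25 / 1.35 = 19521 m.
ln(880/398) = ln(2.2111) = 0.79349.
Δz = 19521 × 0.79349 = 15490 m.

Δz ≈ 15500 m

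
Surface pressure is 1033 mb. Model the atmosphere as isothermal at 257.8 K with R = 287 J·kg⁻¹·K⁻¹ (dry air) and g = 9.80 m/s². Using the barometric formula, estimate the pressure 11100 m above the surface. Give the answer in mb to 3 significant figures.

P ≈ 237 mb

Scale height: H = RT/g = 287 × 257.8 / 9.80 = 7549.9 m.
Barometric formula: P = P₀ exp(−z/H).
z/H = 11100/7549.9 = 1.4702; exp(−1.4702) = 0.22988.
P = 1033 × 0.22988 = 237.47 mb.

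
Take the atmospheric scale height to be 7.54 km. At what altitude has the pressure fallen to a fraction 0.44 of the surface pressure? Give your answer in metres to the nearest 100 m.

z ≈ 6200 m

Set P/P₀ = exp(−z/H) = 0.44, so z = −H ln(0.44).
−ln(0.44) = 0.82098; z = 7540.0 × 0.82098 = 6190.2 m.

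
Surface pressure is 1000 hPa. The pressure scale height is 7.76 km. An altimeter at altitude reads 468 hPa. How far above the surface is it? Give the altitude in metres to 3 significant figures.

Invert the barometric formula: z = H ln(P₀/P).
P₀/P = 1000/468 = 2.1368; ln(2.1368) = 0.75931.
z = 7760.0 × 0.75931 = 5892.2 m.

z ≈ 5890 m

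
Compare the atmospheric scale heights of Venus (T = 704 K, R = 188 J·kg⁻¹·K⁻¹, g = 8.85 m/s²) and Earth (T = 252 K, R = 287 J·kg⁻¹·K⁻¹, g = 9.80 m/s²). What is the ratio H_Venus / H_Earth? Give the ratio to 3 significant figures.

H_Venus/H_Earth ≈ 2.03

H = RT/g for each body.
H_Venus = 188 × 704 / 8.85 = 14955 m.
H_Earth = 287 × 252 / 9.80 = 7380.0 m.
H_Venus/H_Earth = 14955/7380.0 = 2.0264.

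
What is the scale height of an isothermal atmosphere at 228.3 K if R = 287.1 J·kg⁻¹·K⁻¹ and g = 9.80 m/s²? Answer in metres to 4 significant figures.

The scale height of an isothermal atmosphere is H = RT/g.
H = 287.1 × 228.3 / 9.80 = 65545/9.80 = 6688.3 m.

H ≈ 6688 m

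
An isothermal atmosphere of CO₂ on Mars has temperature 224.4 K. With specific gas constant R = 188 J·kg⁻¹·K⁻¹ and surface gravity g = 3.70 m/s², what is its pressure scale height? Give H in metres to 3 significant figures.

The scale height of an isothermal atmosphere is H = RT/g.
H = 188 × 224.4 / 3.70 = 42187/3.70 = 11402 m.

H ≈ 11400 m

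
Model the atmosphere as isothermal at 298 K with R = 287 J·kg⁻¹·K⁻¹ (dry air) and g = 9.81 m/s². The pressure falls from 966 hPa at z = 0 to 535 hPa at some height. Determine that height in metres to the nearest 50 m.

Scale height: H = RT/g = 287 × 298 / 9.81 = 8718.2 m.
Invert the barometric formula: z = H ln(P₀/P).
P₀/P = 966/535 = 1.8056; ln(1.8056) = 0.59089.
z = 8718.2 × 0.59089 = 5151.5 m.

z ≈ 5150 m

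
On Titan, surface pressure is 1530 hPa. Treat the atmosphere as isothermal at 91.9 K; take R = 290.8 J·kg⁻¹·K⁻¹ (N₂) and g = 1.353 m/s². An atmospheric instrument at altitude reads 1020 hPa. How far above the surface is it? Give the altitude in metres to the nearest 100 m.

Scale height: H = RT/g = 290.8 × 91.9 / 1.353 = 19752 m.
Invert the barometric formula: z = H ln(P₀/P).
P₀/P = 1530/1020 = 1.5000; ln(1.5000) = 0.40547.
z = 19752 × 0.40547 = 8008.8 m.

z ≈ 8000 m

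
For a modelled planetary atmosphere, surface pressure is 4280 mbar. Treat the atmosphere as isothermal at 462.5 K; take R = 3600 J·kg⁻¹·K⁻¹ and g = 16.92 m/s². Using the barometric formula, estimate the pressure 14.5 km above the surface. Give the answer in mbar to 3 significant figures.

P ≈ 3690 mbar

Scale height: H = RT/g = 3600 × 462.5 / 16.92 = 98404 m.
Barometric formula: P = P₀ exp(−z/H).
z/H = 14500/98404 = 0.14735; exp(−0.14735) = 0.86299.
P = 4280 × 0.86299 = 3693.6 mbar.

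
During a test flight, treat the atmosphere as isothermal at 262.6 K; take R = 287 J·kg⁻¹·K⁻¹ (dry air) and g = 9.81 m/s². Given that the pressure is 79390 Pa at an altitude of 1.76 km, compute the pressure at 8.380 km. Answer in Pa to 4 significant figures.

Scale height: H = RT/g = 287 × 262.6 / 9.81 = 7682.6 m.
Between two levels, P₂ = P₁ exp(−Δz/H) with Δz = z₂ − z₁.
Δz = 8380.0 − 1760.0 = 6620.0 m; Δz/H = 6620.0/7682.6 = 0.86169.
P₂ = 79390 × exp(−0.86169) = 79390 × 0.42245 = 33538 Pa.

P ≈ 33540 Pa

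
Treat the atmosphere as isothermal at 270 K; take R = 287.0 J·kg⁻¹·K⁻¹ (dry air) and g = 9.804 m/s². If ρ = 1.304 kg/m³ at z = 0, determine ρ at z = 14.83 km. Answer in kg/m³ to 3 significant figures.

ρ ≈ 0.200 kg/m³

Scale height: H = RT/g = 287.0 × 270 / 9.804 = 7903.9 m.
In an isothermal atmosphere, density decays like pressure: ρ = ρ₀ exp(−z/H).
z/H = 14830/7903.9 = 1.8763; exp(−1.8763) = 0.15316.
ρ = 1.304 × 0.15316 = 0.19972 kg/m³.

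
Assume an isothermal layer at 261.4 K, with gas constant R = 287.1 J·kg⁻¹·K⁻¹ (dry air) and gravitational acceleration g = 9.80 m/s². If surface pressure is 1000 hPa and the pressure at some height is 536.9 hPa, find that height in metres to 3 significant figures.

Scale height: H = RT/g = 287.1 × 261.4 / 9.80 = 7658.0 m.
Invert the barometric formula: z = H ln(P₀/P).
P₀/P = 1000/536.9 = 1.8625; ln(1.8625) = 0.62192.
z = 7658.0 × 0.62192 = 4762.7 m.

z ≈ 4760 m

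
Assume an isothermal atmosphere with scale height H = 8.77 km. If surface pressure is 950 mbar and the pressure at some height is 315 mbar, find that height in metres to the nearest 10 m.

z ≈ 9680 m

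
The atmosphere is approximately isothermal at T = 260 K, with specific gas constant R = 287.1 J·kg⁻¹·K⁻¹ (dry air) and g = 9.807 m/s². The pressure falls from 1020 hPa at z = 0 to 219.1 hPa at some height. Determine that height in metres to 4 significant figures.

z ≈ 11710 m

Scale height: H = RT/g = 287.1 × 260 / 9.807 = 7611.5 m.
Invert the barometric formula: z = H ln(P₀/P).
P₀/P = 1020/219.1 = 4.6554; ln(4.6554) = 1.5380.
z = 7611.5 × 1.5380 = 11706 m.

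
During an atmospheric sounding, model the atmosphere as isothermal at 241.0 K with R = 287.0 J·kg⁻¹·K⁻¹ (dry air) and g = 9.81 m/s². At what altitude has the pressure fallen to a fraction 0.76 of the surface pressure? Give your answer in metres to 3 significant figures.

z ≈ 1930 m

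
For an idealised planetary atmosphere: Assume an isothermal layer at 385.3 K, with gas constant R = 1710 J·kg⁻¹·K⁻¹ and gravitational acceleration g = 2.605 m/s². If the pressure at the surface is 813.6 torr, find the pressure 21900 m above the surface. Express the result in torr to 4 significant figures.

P ≈ 746.1 torr

Scale height: H = RT/g = 1710 × 385.3 / 2.605 = 252920 m.
Barometric formula: P = P₀ exp(−z/H).
z/H = 21900/252920 = 0.086589; exp(−0.086589) = 0.91705.
P = 813.6 × 0.91705 = 746.11 torr.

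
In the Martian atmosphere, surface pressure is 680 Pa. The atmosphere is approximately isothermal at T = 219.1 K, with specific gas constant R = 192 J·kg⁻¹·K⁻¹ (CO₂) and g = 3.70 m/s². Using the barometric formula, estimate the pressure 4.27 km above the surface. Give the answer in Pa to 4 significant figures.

P ≈ 467.1 Pa

Scale height: H = RT/g = 192 × 219.1 / 3.70 = 11370 m.
Barometric formula: P = P₀ exp(−z/H).
z/H = 4270.0/11370 = 0.37555; exp(−0.37555) = 0.68691.
P = 680 × 0.68691 = 467.10 Pa.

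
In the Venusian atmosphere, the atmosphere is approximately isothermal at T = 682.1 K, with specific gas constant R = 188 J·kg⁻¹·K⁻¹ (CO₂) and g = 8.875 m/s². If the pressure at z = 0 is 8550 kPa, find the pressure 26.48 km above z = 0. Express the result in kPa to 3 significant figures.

Scale height: H = RT/g = 188 × 682.1 / 8.875 = 14449 m.
Barometric formula: P = P₀ exp(−z/H).
z/H = 26480/14449 = 1.8327; exp(−1.8327) = 0.15998.
P = 8550 × 0.15998 = 1367.8 kPa.

P ≈ 1370 kPa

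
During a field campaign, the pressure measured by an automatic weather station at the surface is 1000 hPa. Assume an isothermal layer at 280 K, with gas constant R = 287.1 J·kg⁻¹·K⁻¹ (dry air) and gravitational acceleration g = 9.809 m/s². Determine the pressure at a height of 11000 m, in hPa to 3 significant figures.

P ≈ 261 hPa

Scale height: H = RT/g = 287.1 × 280 / 9.809 = 8195.3 m.
Barometric formula: P = P₀ exp(−z/H).
z/H = 11000/8195.3 = 1.3422; exp(−1.3422) = 0.26127.
P = 1000 × 0.26127 = 261.27 hPa.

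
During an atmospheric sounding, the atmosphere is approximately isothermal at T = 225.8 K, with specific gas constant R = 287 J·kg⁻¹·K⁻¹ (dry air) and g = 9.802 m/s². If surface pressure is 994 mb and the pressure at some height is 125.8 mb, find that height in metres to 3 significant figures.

z ≈ 13700 m

Scale height: H = RT/g = 287 × 225.8 / 9.802 = 6611.4 m.
Invert the barometric formula: z = H ln(P₀/P).
P₀/P = 994/125.8 = 7.9014; ln(7.9014) = 2.0670.
z = 6611.4 × 2.0670 = 13666 m.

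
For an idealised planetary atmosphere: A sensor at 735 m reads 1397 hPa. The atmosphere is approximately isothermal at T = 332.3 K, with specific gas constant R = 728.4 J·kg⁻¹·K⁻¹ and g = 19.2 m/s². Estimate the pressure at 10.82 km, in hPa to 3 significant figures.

Scale height: H = RT/g = 728.4 × 332.3 / 19.2 = 12607 m.
Between two levels, P₂ = P₁ exp(−Δz/H) with Δz = z₂ − z₁.
Δz = 10820 − 735.00 = 10085 m; Δz/H = 10085/12607 = 0.79995.
P₂ = 1397 × exp(−0.79995) = 1397 × 0.44935 = 627.74 hPa.

P ≈ 628 hPa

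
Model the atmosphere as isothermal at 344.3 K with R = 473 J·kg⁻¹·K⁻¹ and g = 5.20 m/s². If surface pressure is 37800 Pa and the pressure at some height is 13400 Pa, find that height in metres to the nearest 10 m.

z ≈ 32480 m

Scale height: H = RT/g = 473 × 344.3 / 5.20 = 31318 m.
Invert the barometric formula: z = H ln(P₀/P).
P₀/P = 37800/13400 = 2.8209; ln(2.8209) = 1.0371.
z = 31318 × 1.0371 = 32480 m.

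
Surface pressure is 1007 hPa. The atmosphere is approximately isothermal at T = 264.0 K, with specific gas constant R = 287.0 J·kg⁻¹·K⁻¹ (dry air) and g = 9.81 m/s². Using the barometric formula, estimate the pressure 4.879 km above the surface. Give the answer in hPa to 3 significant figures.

P ≈ 535 hPa

Scale height: H = RT/g = 287.0 × 264.0 / 9.81 = 7723.5 m.
Barometric formula: P = P₀ exp(−z/H).
z/H = 4879.0/7723.5 = 0.63171; exp(−0.63171) = 0.53168.
P = 1007 × 0.53168 = 535.40 hPa.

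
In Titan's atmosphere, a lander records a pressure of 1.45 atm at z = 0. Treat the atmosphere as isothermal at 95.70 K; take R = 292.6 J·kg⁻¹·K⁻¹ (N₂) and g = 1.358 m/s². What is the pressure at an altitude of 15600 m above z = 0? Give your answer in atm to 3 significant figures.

P ≈ 0.680 atm

Scale height: H = RT/g = 292.6 × 95.70 / 1.358 = 20620 m.
Barometric formula: P = P₀ exp(−z/H).
z/H = 15600/20620 = 0.75655; exp(−0.75655) = 0.46928.
P = 1.45 × 0.46928 = 0.68046 atm.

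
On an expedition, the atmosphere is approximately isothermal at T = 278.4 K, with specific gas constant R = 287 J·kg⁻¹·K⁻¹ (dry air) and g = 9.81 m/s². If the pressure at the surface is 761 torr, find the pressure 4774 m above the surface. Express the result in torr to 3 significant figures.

Scale height: H = RT/g = 287 × 278.4 / 9.81 = 8144.8 m.
Barometric formula: P = P₀ exp(−z/H).
z/H = 4774.0/8144.8 = 0.58614; exp(−0.58614) = 0.55647.
P = 761 × 0.55647 = 423.47 torr.

P ≈ 423 torr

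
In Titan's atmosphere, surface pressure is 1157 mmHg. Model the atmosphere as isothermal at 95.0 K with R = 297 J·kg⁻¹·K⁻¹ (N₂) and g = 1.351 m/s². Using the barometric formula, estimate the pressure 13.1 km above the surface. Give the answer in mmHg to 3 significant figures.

Scale height: H = RT/g = 297 × 95.0 / 1.351 = 20885 m.
Barometric formula: P = P₀ exp(−z/H).
z/H = 13100/20885 = 0.62724; exp(−0.62724) = 0.53406.
P = 1157 × 0.53406 = 617.91 mmHg.

P ≈ 618 mmHg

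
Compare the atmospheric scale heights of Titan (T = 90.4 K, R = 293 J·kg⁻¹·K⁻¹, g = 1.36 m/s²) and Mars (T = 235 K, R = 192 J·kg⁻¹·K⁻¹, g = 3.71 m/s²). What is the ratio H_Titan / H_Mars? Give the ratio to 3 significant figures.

H = RT/g for each body.
H_Titan = 293 × 90.4 / 1.36 = 19476 m.
H_Mars = 192 × 235 / 3.71 = 12162 m.
H_Titan/H_Mars = 19476/12162 = 1.6014.

H_Titan/H_Mars ≈ 1.60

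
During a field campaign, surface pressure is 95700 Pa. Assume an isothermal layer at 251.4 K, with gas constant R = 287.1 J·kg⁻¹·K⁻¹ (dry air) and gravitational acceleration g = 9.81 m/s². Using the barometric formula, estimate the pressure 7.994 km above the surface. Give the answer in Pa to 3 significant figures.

P ≈ 32300 Pa

Scale height: H = RT/g = 287.1 × 251.4 / 9.81 = 7357.5 m.
Barometric formula: P = P₀ exp(−z/H).
z/H = 7994.0/7357.5 = 1.0865; exp(−1.0865) = 0.33740.
P = 95700 × 0.33740 = 32289 Pa.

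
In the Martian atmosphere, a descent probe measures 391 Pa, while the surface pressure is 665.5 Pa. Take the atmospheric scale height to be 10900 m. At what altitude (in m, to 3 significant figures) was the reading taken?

z ≈ 5800 m

Invert the barometric formula: z = H ln(P₀/P).
P₀/P = 665.5/391 = 1.7020; ln(1.7020) = 0.53180.
z = 10900 × 0.53180 = 5796.6 m.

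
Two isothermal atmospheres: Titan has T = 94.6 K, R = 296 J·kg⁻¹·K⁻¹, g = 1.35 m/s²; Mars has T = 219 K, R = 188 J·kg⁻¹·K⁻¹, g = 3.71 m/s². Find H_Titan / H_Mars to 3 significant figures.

H_Titan/H_Mars ≈ 1.87

H = RT/g for each body.
H_Titan = 296 × 94.6 / 1.35 = 20742 m.
H_Mars = 188 × 219 / 3.71 = 11098 m.
H_Titan/H_Mars = 20742/11098 = 1.8690.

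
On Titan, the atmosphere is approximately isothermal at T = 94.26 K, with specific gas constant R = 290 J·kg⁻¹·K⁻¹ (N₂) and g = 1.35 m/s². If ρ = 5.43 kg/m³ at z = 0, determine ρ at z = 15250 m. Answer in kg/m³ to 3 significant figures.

ρ ≈ 2.56 kg/m³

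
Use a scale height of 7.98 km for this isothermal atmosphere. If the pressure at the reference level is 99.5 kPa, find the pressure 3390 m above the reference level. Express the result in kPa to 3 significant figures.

Barometric formula: P = P₀ exp(−z/H).
z/H = 3390.0/7980.0 = 0.42481; exp(−0.42481) = 0.65389.
P = 99.5 × 0.65389 = 65.062 kPa.

P ≈ 65.1 kPa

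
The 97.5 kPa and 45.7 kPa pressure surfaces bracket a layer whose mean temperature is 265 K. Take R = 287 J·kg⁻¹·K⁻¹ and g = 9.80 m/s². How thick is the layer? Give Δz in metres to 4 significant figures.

Hypsometric equation: Δz = (R T̄/g) ln(P₁/P₂).
R T̄/g = 287 × 265 / 9.80 = 7760.7 m.
ln(97.5/45.7) = ln(2.1335) = 0.75776.
Δz = 7760.7 × 0.75776 = 5880.7 m.

Δz ≈ 5881 m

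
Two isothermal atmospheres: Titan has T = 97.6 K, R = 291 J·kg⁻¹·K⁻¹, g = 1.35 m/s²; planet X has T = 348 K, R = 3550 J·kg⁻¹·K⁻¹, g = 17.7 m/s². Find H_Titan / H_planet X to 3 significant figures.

H = RT/g for each body.
H_Titan = 291 × 97.6 / 1.35 = 21038 m.
H_planet X = 3550 × 348 / 17.7 = 69797 m.
H_Titan/H_planet X = 21038/69797 = 0.30142.

H_Titan/H_planet X ≈ 0.301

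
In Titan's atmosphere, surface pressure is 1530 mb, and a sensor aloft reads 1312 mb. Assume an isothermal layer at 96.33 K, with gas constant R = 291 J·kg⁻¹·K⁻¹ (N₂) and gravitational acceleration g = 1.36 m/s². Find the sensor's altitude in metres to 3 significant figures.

Scale height: H = RT/g = 291 × 96.33 / 1.36 = 20612 m.
Invert the barometric formula: z = H ln(P₀/P).
P₀/P = 1530/1312 = 1.1662; ln(1.1662) = 0.15375.
z = 20612 × 0.15375 = 3169.1 m.

z ≈ 3170 m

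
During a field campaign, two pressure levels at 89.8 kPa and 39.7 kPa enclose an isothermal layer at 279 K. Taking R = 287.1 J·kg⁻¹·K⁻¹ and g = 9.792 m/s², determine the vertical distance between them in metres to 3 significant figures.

Δz ≈ 6680 m

Hypsometric equation: Δz = (R T̄/g) ln(P₁/P₂).
R T̄/g = 287.1 × 279 / 9.792 = 8180.2 m.
ln(89.8/39.7) = ln(2.2620) = 0.81625.
Δz = 8180.2 × 0.81625 = 6677.1 m.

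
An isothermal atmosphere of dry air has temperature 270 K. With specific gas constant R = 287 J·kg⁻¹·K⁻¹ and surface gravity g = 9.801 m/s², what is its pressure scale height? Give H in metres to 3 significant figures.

The scale height of an isothermal atmosphere is H = RT/g.
H = 287 × 270 / 9.801 = 77490/9.801 = 7906.3 m.

H ≈ 7910 m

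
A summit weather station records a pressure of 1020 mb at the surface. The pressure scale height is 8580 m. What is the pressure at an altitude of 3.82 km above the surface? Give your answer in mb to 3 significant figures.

P ≈ 653 mb

Barometric formula: P = P₀ exp(−z/H).
z/H = 3820.0/8580.0 = 0.44522; exp(−0.44522) = 0.64068.
P = 1020 × 0.64068 = 653.49 mb.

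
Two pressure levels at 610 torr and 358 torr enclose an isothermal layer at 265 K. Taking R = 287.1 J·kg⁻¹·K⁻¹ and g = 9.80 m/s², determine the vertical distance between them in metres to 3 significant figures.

Δz ≈ 4140 m

Hypsometric equation: Δz = (R T̄/g) ln(P₁/P₂).
R T̄/g = 287.1 × 265 / 9.80 = 7763.4 m.
ln(610/358) = ln(1.7039) = 0.53292.
Δz = 7763.4 × 0.53292 = 4137.3 m.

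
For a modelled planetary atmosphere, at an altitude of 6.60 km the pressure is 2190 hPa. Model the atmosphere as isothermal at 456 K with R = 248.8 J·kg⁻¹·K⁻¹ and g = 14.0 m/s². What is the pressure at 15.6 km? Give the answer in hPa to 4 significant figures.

Scale height: H = RT/g = 248.8 × 456 / 14.0 = 8103.8 m.
Between two levels, P₂ = P₁ exp(−Δz/H) with Δz = z₂ − z₁.
Δz = 15600 − 6600.0 = 9000.0 m; Δz/H = 9000.0/8103.8 = 1.1106.
P₂ = 2190 × exp(−1.1106) = 2190 × 0.32936 = 721.30 hPa.

P ≈ 721.3 hPa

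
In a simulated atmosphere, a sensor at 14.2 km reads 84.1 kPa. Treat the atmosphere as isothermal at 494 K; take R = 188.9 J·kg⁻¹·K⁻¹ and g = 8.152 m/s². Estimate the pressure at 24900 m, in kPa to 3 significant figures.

Scale height: H = RT/g = 188.9 × 494 / 8.152 = 11447 m.
Between two levels, P₂ = P₁ exp(−Δz/H) with Δz = z₂ − z₁.
Δz = 24900 − 14200 = 10700 m; Δz/H = 10700/11447 = 0.93474.
P₂ = 84.1 × exp(−0.93474) = 84.1 × 0.39269 = 33.025 kPa.

P ≈ 33.0 kPa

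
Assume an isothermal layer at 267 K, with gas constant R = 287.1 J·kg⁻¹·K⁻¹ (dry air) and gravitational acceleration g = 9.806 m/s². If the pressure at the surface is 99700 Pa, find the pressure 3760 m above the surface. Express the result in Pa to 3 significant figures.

Scale height: H = RT/g = 287.1 × 267 / 9.806 = 7817.2 m.
Barometric formula: P = P₀ exp(−z/H).
z/H = 3760.0/7817.2 = 0.48099; exp(−0.48099) = 0.61817.
P = 99700 × 0.61817 = 61632 Pa.

P ≈ 61600 Pa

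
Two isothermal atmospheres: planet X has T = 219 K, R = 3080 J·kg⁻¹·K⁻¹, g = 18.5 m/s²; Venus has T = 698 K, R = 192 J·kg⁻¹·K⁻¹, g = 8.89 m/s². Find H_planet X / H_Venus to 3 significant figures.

H = RT/g for each body.
H_planet X = 3080 × 219 / 18.5 = 36461 m.
H_Venus = 192 × 698 / 8.89 = 15075 m.
H_planet X/H_Venus = 36461/15075 = 2.4186.

H_planet X/H_Venus ≈ 2.42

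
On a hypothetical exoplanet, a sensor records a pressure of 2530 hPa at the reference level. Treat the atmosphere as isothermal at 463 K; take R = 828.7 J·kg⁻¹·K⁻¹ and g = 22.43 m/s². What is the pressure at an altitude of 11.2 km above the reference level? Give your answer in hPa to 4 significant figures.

P ≈ 1315 hPa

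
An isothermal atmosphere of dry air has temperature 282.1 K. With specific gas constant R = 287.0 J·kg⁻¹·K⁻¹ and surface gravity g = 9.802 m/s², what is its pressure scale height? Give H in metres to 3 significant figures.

H ≈ 8260 m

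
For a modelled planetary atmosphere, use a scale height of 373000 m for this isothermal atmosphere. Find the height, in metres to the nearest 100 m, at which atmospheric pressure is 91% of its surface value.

z ≈ 35200 m

Set P/P₀ = exp(−z/H) = 0.91, so z = −H ln(0.91).
−ln(0.91) = 0.094311; z = 373000 × 0.094311 = 35178 m.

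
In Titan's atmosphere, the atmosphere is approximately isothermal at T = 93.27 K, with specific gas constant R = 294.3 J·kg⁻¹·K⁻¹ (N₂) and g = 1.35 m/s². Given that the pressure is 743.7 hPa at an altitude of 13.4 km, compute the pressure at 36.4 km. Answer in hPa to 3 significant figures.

Scale height: H = RT/g = 294.3 × 93.27 / 1.35 = 20333 m.
Between two levels, P₂ = P₁ exp(−Δz/H) with Δz = z₂ − z₁.
Δz = 36400 − 13400 = 23000 m; Δz/H = 23000/20333 = 1.1312.
P₂ = 743.7 × exp(−1.1312) = 743.7 × 0.32265 = 239.95 hPa.

P ≈ 240 hPa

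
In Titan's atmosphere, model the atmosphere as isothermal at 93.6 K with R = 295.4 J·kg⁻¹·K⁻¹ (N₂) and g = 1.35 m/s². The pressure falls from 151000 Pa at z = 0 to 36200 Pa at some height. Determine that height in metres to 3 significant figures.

Scale height: H = RT/g = 295.4 × 93.6 / 1.35 = 20481 m.
Invert the barometric formula: z = H ln(P₀/P).
P₀/P = 151000/36200 = 4.1713; ln(4.1713) = 1.4282.
z = 20481 × 1.4282 = 29251 m.

z ≈ 29300 m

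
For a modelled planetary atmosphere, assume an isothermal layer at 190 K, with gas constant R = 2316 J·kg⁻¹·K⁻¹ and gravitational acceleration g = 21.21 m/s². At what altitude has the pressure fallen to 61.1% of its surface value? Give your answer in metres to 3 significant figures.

z ≈ 10200 m

Scale height: H = RT/g = 2316 × 190 / 21.21 = 20747 m.
Set P/P₀ = exp(−z/H) = 0.611, so z = −H ln(0.611).
−ln(0.611) = 0.49266; z = 20747 × 0.49266 = 10221 m.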